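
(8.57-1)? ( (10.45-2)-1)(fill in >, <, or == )>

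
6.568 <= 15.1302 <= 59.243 True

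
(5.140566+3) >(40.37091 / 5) True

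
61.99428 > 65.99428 False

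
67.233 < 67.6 True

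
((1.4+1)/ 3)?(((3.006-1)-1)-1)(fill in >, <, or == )>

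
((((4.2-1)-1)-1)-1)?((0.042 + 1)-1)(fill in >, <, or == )>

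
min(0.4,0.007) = 0.007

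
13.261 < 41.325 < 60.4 True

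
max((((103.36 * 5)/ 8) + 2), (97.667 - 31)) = 66.667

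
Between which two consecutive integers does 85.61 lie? 85 and 86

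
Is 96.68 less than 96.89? Yes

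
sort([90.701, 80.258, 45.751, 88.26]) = [45.751, 80.258, 88.26, 90.701]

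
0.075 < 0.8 True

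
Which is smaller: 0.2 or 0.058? 0.058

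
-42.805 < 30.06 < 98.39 True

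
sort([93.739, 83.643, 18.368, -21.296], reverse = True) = [93.739, 83.643, 18.368, -21.296]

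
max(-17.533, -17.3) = -17.3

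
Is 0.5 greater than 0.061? Yes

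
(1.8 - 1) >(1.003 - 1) True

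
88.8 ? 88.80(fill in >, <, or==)==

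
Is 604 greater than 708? No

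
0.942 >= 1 False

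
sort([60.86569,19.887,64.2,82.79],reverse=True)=[82.79,64.2,60.86569,19.887]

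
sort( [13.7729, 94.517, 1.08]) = [1.08, 13.7729, 94.517]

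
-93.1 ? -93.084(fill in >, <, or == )<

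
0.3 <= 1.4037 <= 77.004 True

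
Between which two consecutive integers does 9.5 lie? 9 and 10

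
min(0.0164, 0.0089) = 0.0089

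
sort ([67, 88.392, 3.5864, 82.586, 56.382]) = [3.5864, 56.382, 67, 82.586, 88.392]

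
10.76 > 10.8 False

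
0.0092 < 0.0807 True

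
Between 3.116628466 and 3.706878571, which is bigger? 3.706878571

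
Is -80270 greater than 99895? No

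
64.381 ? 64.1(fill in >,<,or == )>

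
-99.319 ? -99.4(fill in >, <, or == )>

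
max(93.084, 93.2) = 93.2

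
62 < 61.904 False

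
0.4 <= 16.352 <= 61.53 True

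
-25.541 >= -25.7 True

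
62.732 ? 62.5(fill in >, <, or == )>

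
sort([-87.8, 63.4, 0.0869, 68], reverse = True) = [68, 63.4, 0.0869, -87.8]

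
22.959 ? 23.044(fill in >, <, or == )<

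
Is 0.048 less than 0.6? Yes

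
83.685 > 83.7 False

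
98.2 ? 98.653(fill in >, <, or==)<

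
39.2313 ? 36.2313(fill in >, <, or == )>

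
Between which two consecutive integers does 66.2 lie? 66 and 67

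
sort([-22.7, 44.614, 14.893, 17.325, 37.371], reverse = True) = [44.614, 37.371, 17.325, 14.893, -22.7]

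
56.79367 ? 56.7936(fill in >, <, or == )>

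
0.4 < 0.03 False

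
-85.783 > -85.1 False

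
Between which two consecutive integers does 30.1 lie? 30 and 31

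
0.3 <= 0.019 False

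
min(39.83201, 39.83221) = 39.83201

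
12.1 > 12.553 False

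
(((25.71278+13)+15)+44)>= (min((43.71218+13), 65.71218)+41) True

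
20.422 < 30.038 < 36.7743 True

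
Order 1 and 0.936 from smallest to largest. 0.936, 1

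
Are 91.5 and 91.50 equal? Yes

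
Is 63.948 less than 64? Yes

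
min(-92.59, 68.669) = -92.59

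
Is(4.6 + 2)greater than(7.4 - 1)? Yes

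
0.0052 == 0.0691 False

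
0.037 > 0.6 False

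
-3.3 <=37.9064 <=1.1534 False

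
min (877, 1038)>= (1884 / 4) True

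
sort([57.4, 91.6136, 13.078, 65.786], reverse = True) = [91.6136, 65.786, 57.4, 13.078]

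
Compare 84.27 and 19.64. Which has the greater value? 84.27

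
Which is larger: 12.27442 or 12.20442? 12.27442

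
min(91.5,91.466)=91.466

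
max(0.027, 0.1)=0.1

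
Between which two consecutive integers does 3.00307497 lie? 3 and 4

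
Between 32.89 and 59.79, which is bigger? 59.79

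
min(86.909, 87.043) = 86.909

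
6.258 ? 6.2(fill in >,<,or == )>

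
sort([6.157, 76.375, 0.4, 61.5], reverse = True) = [76.375, 61.5, 6.157, 0.4]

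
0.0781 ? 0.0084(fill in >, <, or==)>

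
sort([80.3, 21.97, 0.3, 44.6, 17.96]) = [0.3, 17.96, 21.97, 44.6, 80.3]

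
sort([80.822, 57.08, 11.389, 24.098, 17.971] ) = [11.389, 17.971, 24.098, 57.08, 80.822]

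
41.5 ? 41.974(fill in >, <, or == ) <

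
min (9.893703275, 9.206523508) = 9.206523508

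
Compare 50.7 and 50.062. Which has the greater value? 50.7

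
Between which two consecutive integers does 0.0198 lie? 0 and 1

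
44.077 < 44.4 True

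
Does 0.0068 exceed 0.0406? No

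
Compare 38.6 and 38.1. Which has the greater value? 38.6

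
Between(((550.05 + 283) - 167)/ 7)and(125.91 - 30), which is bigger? (125.91 - 30)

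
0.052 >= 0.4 False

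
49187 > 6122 True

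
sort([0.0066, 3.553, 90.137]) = [0.0066, 3.553, 90.137]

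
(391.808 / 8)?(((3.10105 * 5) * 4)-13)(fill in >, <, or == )<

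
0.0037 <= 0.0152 True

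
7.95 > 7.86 True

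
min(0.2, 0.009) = 0.009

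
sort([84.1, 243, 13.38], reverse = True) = [243, 84.1, 13.38]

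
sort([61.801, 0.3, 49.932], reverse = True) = [61.801, 49.932, 0.3]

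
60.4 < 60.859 True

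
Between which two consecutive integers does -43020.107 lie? -43021 and -43020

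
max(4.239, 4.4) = 4.4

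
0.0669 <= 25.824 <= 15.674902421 False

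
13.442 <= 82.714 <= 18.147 False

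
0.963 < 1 True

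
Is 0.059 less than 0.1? Yes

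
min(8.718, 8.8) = 8.718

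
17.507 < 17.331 False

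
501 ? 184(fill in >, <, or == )>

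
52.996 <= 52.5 False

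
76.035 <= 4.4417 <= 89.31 False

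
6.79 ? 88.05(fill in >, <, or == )<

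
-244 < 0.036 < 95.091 True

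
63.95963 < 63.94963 False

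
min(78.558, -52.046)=-52.046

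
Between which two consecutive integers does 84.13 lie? 84 and 85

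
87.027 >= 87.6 False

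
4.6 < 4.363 False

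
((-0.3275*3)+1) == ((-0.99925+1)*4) False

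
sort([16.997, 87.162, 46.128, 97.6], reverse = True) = [97.6, 87.162, 46.128, 16.997]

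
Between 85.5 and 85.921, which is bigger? 85.921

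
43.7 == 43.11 False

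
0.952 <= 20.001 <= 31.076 True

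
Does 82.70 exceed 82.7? No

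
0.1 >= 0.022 True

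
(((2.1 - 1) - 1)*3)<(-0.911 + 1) False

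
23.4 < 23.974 True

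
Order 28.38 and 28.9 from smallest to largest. 28.38, 28.9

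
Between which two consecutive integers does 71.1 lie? 71 and 72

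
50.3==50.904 False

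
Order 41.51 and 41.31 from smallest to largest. 41.31, 41.51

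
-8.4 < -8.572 False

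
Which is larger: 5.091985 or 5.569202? 5.569202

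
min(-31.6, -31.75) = -31.75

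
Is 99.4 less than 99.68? Yes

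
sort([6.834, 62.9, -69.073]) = [-69.073, 6.834, 62.9]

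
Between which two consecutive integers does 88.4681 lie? 88 and 89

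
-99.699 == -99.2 False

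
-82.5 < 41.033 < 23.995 False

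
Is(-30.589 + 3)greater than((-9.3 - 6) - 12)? No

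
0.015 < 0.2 True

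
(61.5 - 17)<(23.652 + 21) True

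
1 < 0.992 False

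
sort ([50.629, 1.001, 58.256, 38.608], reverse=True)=[58.256, 50.629, 38.608, 1.001]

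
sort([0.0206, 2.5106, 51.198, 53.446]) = [0.0206, 2.5106, 51.198, 53.446]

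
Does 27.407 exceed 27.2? Yes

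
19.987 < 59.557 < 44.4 False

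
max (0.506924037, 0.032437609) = 0.506924037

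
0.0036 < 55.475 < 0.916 False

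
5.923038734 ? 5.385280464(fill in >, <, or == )>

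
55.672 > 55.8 False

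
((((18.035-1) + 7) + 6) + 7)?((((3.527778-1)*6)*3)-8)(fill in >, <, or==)<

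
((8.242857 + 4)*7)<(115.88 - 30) True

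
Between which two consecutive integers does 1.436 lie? 1 and 2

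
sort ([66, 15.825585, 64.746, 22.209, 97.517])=[15.825585, 22.209, 64.746, 66, 97.517]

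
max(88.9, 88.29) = 88.9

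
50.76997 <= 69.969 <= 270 True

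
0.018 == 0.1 False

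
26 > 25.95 True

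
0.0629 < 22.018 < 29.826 True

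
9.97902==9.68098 False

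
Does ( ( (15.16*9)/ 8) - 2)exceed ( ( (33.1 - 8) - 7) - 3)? No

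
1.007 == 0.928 False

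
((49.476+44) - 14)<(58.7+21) True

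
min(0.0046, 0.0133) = 0.0046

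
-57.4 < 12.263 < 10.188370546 False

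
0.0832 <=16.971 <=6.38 False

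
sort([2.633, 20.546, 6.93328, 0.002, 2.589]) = [0.002, 2.589, 2.633, 6.93328, 20.546]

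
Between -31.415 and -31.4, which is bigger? -31.4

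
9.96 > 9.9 True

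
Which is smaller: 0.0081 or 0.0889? 0.0081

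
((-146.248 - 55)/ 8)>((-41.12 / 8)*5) True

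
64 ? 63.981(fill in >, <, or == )>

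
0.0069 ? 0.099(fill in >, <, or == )<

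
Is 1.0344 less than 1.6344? Yes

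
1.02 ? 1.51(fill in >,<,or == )<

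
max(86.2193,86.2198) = 86.2198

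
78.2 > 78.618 False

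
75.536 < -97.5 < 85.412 False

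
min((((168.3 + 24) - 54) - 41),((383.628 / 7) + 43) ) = 97.3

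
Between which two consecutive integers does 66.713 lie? 66 and 67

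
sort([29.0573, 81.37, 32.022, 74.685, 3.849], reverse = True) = [81.37, 74.685, 32.022, 29.0573, 3.849]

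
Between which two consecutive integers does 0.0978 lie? 0 and 1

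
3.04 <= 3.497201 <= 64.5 True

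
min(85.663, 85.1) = 85.1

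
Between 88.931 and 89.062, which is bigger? 89.062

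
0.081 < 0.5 True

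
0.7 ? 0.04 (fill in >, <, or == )>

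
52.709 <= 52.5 False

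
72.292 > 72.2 True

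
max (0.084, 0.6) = 0.6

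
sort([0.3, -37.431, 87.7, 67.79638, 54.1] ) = [-37.431, 0.3, 54.1, 67.79638, 87.7]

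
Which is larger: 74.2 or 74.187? 74.2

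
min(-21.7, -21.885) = -21.885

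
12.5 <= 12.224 False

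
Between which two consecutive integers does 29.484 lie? 29 and 30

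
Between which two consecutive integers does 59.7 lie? 59 and 60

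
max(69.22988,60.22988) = 69.22988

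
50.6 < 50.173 False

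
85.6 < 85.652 True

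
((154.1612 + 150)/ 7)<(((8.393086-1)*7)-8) True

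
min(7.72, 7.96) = 7.72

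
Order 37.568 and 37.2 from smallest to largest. 37.2, 37.568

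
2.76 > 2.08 True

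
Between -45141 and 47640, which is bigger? 47640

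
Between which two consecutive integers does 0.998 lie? 0 and 1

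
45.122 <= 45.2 True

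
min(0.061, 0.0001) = 0.0001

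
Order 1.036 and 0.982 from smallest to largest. 0.982, 1.036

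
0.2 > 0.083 True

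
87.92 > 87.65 True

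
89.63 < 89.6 False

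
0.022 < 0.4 True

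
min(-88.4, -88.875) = -88.875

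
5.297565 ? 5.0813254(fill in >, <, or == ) >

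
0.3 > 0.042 True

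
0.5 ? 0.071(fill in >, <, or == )>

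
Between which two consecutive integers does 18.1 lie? 18 and 19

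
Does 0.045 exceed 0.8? No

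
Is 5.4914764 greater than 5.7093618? No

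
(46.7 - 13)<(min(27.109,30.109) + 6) False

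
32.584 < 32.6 True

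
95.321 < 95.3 False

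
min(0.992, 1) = 0.992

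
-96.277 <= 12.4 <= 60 True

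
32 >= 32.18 False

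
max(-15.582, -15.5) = -15.5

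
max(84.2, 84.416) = 84.416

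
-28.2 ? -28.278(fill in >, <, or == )>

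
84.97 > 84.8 True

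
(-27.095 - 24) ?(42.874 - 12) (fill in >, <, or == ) <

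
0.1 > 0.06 True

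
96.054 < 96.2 True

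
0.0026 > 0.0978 False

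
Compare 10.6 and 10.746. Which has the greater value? 10.746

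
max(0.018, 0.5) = 0.5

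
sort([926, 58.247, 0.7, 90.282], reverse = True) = [926, 90.282, 58.247, 0.7]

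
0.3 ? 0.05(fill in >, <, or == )>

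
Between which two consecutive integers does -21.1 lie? -22 and -21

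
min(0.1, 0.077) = 0.077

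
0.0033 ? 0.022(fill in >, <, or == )<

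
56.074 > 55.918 True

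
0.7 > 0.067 True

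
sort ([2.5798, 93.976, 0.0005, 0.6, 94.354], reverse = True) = [94.354, 93.976, 2.5798, 0.6, 0.0005]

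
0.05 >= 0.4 False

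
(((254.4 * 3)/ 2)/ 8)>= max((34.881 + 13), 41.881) False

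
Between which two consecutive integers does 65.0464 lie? 65 and 66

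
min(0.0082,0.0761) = 0.0082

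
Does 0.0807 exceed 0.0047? Yes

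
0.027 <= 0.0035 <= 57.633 False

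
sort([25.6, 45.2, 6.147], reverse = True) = [45.2, 25.6, 6.147]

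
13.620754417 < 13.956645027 True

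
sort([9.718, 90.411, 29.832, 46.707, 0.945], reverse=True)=[90.411, 46.707, 29.832, 9.718, 0.945]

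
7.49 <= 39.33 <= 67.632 True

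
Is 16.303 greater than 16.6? No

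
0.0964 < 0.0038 False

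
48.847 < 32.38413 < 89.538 False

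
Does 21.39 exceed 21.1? Yes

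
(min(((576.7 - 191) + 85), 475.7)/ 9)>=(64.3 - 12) True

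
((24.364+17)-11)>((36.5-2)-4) False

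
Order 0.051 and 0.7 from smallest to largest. 0.051, 0.7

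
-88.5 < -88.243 True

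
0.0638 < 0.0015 False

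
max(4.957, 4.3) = 4.957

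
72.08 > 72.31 False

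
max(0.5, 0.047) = 0.5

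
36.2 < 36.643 True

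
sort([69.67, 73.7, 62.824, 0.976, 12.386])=[0.976, 12.386, 62.824, 69.67, 73.7]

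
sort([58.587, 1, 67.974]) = [1, 58.587, 67.974]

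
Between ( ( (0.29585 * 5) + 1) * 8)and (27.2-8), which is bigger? ( ( (0.29585 * 5) + 1) * 8)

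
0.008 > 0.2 False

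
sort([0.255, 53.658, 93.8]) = [0.255, 53.658, 93.8]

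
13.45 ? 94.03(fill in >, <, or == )<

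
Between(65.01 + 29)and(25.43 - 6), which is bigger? (65.01 + 29)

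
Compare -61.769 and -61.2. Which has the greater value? -61.2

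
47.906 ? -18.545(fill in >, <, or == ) >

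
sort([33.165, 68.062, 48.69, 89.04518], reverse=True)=[89.04518, 68.062, 48.69, 33.165]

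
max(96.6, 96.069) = 96.6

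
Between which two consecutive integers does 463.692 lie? 463 and 464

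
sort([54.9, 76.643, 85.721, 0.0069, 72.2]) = [0.0069, 54.9, 72.2, 76.643, 85.721]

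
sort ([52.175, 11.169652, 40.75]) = [11.169652, 40.75, 52.175]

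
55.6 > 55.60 False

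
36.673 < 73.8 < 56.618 False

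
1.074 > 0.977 True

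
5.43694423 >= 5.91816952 False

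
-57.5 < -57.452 True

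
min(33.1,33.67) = 33.1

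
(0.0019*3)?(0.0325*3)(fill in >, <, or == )<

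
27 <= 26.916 False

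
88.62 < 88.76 True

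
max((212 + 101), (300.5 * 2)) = 601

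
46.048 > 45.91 True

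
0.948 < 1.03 True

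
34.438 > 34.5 False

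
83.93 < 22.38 False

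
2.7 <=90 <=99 True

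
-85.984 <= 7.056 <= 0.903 False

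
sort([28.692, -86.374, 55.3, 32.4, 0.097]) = [-86.374, 0.097, 28.692, 32.4, 55.3]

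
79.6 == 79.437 False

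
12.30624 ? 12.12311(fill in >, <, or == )>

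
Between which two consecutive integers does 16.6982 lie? 16 and 17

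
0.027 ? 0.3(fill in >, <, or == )<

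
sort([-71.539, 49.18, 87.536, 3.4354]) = [-71.539, 3.4354, 49.18, 87.536]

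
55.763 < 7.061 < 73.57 False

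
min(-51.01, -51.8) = -51.8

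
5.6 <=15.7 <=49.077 True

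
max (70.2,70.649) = 70.649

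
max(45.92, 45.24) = 45.92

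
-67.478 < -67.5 False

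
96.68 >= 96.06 True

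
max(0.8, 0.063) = 0.8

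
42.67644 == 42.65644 False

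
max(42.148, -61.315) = 42.148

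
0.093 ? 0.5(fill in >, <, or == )<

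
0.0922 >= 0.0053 True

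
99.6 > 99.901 False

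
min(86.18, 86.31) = 86.18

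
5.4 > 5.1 True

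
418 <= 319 False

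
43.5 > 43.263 True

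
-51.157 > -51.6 True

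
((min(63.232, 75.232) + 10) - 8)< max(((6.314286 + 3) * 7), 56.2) False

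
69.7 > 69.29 True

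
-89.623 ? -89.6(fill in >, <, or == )<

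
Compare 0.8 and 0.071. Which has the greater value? 0.8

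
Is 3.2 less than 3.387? Yes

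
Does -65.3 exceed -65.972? Yes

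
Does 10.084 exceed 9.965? Yes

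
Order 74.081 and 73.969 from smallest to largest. 73.969, 74.081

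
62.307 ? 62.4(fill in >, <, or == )<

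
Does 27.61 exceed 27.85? No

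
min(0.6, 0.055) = 0.055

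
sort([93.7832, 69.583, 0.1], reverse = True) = [93.7832, 69.583, 0.1]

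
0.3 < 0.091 False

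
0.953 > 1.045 False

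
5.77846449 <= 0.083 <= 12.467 False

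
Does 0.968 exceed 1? No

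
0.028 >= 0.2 False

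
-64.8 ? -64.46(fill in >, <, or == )<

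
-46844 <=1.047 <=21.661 True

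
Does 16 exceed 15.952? Yes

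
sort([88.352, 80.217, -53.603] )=[-53.603, 80.217, 88.352]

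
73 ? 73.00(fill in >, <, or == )==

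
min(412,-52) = -52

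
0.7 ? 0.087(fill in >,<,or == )>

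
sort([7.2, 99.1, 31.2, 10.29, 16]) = [7.2, 10.29, 16, 31.2, 99.1]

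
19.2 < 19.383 True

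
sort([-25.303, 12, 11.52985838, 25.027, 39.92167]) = [-25.303, 11.52985838, 12, 25.027, 39.92167]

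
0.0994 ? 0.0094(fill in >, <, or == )>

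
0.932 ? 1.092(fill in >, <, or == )<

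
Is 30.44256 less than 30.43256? No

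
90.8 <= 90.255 False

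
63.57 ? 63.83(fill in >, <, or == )<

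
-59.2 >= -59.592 True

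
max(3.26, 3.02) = 3.26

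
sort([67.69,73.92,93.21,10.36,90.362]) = [10.36,67.69,73.92,90.362,93.21]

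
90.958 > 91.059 False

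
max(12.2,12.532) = 12.532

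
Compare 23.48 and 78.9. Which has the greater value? 78.9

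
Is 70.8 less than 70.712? No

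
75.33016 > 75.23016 True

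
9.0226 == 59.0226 False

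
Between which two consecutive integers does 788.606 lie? 788 and 789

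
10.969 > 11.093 False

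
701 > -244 True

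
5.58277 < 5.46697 False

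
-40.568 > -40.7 True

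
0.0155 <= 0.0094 False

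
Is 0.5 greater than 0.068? Yes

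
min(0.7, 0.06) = 0.06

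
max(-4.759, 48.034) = 48.034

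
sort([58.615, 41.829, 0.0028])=[0.0028, 41.829, 58.615]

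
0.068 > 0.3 False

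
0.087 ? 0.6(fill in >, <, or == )<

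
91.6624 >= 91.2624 True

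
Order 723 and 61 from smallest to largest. 61, 723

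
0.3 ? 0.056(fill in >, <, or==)>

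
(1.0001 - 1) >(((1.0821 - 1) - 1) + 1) False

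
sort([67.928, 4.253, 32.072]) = [4.253, 32.072, 67.928]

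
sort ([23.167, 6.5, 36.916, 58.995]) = [6.5, 23.167, 36.916, 58.995]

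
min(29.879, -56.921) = -56.921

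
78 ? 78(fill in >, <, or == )==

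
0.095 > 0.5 False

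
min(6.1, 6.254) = 6.1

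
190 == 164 False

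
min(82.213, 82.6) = 82.213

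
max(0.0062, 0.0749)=0.0749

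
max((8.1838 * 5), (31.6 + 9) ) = 40.919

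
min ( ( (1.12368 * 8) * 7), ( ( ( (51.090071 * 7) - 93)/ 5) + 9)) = 61.9260994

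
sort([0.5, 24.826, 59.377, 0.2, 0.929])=[0.2, 0.5, 0.929, 24.826, 59.377]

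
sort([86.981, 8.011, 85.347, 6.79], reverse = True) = [86.981, 85.347, 8.011, 6.79]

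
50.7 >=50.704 False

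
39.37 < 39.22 False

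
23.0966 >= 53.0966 False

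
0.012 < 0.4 True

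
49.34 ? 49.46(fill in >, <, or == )<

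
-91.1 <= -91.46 False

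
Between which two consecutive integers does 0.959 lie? 0 and 1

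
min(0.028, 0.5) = 0.028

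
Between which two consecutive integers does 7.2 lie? 7 and 8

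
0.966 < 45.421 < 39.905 False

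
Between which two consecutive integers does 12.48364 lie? 12 and 13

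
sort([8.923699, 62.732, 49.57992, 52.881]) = [8.923699, 49.57992, 52.881, 62.732]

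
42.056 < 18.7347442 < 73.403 False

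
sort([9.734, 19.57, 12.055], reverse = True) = [19.57, 12.055, 9.734]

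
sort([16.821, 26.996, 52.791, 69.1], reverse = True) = [69.1, 52.791, 26.996, 16.821]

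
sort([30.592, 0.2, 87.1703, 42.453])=[0.2, 30.592, 42.453, 87.1703]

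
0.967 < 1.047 True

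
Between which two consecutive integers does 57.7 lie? 57 and 58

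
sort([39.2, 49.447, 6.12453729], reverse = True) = [49.447, 39.2, 6.12453729]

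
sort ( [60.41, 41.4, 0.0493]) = [0.0493, 41.4, 60.41]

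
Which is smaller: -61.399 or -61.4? -61.4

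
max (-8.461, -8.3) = -8.3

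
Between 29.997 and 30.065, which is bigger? 30.065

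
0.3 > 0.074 True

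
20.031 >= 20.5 False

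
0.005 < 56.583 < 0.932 False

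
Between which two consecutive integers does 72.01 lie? 72 and 73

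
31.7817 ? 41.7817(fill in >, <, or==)<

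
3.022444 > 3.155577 False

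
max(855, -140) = 855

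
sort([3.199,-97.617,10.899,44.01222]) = [-97.617,3.199,10.899,44.01222]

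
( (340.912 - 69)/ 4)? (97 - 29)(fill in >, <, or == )<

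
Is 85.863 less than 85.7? No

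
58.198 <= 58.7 True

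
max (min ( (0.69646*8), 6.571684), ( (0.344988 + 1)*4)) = 5.57168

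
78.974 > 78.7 True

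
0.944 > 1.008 False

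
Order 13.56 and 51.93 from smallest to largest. 13.56, 51.93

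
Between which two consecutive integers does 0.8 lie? 0 and 1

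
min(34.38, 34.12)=34.12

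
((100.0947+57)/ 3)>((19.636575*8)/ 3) True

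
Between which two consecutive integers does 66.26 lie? 66 and 67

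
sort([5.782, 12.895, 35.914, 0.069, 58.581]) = [0.069, 5.782, 12.895, 35.914, 58.581]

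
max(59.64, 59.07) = 59.64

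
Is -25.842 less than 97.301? Yes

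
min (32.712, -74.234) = -74.234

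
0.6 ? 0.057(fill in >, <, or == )>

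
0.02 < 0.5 True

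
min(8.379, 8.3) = 8.3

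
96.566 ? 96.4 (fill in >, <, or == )>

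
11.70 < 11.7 False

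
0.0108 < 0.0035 False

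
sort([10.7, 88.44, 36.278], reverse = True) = [88.44, 36.278, 10.7]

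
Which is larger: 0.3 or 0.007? 0.3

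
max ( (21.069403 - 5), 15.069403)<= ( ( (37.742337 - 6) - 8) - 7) True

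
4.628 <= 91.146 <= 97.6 True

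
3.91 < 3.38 False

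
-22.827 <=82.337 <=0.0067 False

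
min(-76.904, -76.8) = -76.904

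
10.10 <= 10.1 True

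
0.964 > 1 False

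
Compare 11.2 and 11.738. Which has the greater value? 11.738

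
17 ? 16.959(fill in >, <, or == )>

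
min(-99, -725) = -725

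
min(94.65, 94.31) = 94.31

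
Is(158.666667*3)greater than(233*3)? No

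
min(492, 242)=242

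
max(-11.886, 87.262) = 87.262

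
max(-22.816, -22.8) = -22.8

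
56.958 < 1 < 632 False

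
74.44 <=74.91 True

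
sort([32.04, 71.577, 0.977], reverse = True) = [71.577, 32.04, 0.977]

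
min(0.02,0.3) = 0.02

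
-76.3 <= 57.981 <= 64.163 True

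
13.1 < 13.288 True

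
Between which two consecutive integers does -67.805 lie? -68 and -67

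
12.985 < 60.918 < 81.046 True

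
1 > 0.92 True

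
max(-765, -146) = -146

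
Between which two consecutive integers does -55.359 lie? -56 and -55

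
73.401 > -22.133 True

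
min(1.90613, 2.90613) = 1.90613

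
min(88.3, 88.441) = 88.3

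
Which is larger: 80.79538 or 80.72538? 80.79538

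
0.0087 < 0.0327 True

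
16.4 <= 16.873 True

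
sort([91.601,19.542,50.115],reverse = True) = [91.601,50.115,19.542]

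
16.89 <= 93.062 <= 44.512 False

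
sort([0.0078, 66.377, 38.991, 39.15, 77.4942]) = [0.0078, 38.991, 39.15, 66.377, 77.4942]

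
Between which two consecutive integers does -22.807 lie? -23 and -22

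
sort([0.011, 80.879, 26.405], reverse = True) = [80.879, 26.405, 0.011]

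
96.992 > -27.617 True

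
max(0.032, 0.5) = 0.5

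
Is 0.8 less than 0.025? No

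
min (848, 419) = 419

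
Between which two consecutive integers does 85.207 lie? 85 and 86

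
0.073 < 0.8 True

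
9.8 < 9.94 True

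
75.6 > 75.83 False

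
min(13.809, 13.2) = 13.2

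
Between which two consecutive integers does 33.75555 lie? 33 and 34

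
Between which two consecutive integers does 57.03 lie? 57 and 58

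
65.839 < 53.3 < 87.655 False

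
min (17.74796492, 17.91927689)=17.74796492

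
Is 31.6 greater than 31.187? Yes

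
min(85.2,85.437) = 85.2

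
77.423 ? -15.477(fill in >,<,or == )>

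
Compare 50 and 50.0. They are equal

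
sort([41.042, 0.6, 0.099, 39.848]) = [0.099, 0.6, 39.848, 41.042]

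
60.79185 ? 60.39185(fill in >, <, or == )>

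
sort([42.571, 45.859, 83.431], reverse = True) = [83.431, 45.859, 42.571]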